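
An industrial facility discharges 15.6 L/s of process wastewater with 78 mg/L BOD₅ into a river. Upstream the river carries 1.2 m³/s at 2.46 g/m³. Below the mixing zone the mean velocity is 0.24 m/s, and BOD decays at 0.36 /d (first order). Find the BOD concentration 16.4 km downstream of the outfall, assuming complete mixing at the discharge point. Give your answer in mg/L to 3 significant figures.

15.6 L/s = 0.0156 m³/s.
After complete mixing, C₀ = (0.0156·78 + 1.2·2.46) / 1.216 = 3.429 mg/L.
Travel time t = 1.64e+04 m / 0.24 m/s = 6.833e+04 s = 0.7909 d.
C = 3.429·exp(−0.36·0.7909) = 3.429·0.7522 = 2.58 mg/L.

2.58 mg/L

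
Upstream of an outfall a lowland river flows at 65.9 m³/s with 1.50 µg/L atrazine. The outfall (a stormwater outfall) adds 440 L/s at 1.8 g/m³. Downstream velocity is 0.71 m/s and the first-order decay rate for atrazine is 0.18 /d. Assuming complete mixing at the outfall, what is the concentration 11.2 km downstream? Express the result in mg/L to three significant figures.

440 L/s = 0.44 m³/s.
1.50 µg/L = 0.0015 mg/L.
After complete mixing, C₀ = (0.44·1.8 + 65.9·0.0015) / 66.34 = 0.01343 mg/L.
Travel time t = 1.12e+04 m / 0.71 m/s = 1.577e+04 s = 0.1826 d.
C = 0.01343·exp(−0.18·0.1826) = 0.01343·0.9677 = 0.01299 mg/L.

0.0130 mg/L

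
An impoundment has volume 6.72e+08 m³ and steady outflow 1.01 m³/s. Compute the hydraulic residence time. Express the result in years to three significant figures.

21.1 yr

Q = 1.01 m³/s × 3.156e+07 s/yr = 3.187e+07 m³/yr.
Hydraulic residence time τ = V/Q = 6.72e+08/3.187e+07 = 21.08 yr.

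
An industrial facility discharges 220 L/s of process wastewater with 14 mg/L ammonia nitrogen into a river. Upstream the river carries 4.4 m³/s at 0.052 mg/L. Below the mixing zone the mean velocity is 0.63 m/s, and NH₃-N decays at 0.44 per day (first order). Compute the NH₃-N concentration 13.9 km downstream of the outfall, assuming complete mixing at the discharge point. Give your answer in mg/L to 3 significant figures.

220 L/s = 0.22 m³/s.
After complete mixing, C₀ = (0.22·14 + 4.4·0.052) / 4.62 = 0.7162 mg/L.
Travel time t = 1.39e+04 m / 0.63 m/s = 2.206e+04 s = 0.2554 d.
C = 0.7162·exp(−0.44·0.2554) = 0.7162·0.8937 = 0.6401 mg/L.

0.640 mg/L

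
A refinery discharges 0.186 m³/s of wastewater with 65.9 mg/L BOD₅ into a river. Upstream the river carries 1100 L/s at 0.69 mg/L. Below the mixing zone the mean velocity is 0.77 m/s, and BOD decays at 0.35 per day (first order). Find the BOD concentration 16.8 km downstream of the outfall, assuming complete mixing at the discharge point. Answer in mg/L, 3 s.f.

1100 L/s = 1.1 m³/s.
After complete mixing, C₀ = (0.186·65.9 + 1.1·0.69) / 1.286 = 10.12 mg/L.
Travel time t = 1.68e+04 m / 0.77 m/s = 2.182e+04 s = 0.2525 d.
C = 10.12·exp(−0.35·0.2525) = 10.12·0.9154 = 9.265 mg/L.

9.27 mg/L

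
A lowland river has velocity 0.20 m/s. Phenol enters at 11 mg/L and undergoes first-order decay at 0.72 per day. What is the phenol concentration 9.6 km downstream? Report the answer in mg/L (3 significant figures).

Travel time t = 9.6 km / 0.20 m/s = 9600/0.20 = 4.8e+04 s = 0.5556 d.
First-order decay: C = 11·exp(−0.72·0.5556) = 11·0.6703 = 7.374 mg/L.

7.37 mg/L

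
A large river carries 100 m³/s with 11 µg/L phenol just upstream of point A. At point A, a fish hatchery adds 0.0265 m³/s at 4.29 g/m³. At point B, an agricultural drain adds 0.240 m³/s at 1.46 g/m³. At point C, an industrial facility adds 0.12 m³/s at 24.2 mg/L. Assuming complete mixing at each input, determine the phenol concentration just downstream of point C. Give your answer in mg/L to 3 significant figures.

11 µg/L = 0.011 mg/L.
After input A: C = (100·0.011 + 0.0265·4.29) / 100 = 0.01213 mg/L.
After input B: C = (100·0.01213 + 0.24·1.46) / 100.3 = 0.0156 mg/L.
After input C: C = (100.3·0.0156 + 0.12·24.2) / 100.4 = 0.04451 mg/L.

0.0445 mg/L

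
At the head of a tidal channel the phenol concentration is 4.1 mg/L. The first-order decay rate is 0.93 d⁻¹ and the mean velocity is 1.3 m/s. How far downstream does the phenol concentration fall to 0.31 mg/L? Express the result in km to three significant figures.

From C = C₀·e^(−kt), t = ln(C₀/C)/k = ln(4.1/0.31)/0.93 = 2.582/0.93 = 2.777 d.
Distance = v·t = 1.3 m/s × 2.399e+05 s = 3.119e+05 m = 311.9 km.

312 km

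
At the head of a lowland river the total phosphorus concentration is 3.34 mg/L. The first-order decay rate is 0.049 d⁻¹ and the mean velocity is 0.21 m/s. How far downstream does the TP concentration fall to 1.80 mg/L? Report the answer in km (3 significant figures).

From C = C₀·e^(−kt), t = ln(C₀/C)/k = ln(3.34/1.80)/0.049 = 0.6182/0.049 = 12.62 d.
Distance = v·t = 0.21 m/s × 1.09e+06 s = 2.289e+05 m = 228.9 km.

229 km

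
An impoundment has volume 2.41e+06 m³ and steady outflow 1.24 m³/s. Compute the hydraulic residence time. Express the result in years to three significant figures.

0.0616 yr

Q = 1.24 m³/s × 3.156e+07 s/yr = 3.913e+07 m³/yr.
Hydraulic residence time τ = V/Q = 2.41e+06/3.913e+07 = 0.06159 yr.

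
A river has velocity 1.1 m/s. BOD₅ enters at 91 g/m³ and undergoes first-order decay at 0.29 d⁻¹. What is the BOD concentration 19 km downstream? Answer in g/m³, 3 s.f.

85.9 g/m³

Travel time t = 19 km / 1.1 m/s = 1.9e+04/1.1 = 1.727e+04 s = 0.1999 d.
First-order decay: C = 91·exp(−0.29·0.1999) = 91·0.9437 = 85.87 g/m³.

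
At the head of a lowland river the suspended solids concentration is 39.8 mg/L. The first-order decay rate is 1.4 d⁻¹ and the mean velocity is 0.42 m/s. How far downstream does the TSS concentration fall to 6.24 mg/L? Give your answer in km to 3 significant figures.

From C = C₀·e^(−kt), t = ln(C₀/C)/k = ln(39.8/6.24)/1.4 = 1.853/1.4 = 1.323 d.
Distance = v·t = 0.42 m/s × 1.143e+05 s = 4.803e+04 m = 48.03 km.

48.0 km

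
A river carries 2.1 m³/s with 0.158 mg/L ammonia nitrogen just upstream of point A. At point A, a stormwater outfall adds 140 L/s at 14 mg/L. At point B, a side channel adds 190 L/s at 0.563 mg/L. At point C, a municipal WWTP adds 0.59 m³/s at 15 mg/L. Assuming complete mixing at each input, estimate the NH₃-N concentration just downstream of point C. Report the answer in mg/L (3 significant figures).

3.72 mg/L

140 L/s = 0.14 m³/s.
After input A: C = (2.1·0.158 + 0.14·14) / 2.24 = 1.023 mg/L.
190 L/s = 0.19 m³/s.
After input B: C = (2.24·1.023 + 0.19·0.563) / 2.43 = 0.9871 mg/L.
After input C: C = (2.43·0.9871 + 0.59·15) / 3.02 = 3.725 mg/L.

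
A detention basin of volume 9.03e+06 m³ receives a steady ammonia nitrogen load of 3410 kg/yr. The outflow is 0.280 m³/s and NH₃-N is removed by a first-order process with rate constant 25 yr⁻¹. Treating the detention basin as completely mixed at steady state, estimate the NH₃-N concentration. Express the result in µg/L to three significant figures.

Outflow Q = 0.280 m³/s × 3.156e+07 s/yr = 8.836e+06 m³/yr.
Steady-state CSTR mass balance: W = Q·C + k·V·C, so C = W/(Q + kV).
Q + kV = 8.836e+06 + 25·9.03e+06 = 2.346e+08 m³/yr.
C = 3410/2.346e+08 = 1.454e-05 kg/m³ = 0.01454 mg/L = 14.54 µg/L.

14.5 µg/L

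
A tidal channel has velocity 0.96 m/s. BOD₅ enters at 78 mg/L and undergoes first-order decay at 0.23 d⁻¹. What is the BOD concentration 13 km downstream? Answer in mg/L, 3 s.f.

Travel time t = 13 km / 0.96 m/s = 1.3e+04/0.96 = 1.354e+04 s = 0.1567 d.
First-order decay: C = 78·exp(−0.23·0.1567) = 78·0.9646 = 75.24 mg/L.

75.2 mg/L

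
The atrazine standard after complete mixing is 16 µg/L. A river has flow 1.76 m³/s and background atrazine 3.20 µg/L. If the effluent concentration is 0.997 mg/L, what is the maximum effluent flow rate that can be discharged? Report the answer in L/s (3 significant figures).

3.20 µg/L = 0.0032 mg/L.
16 µg/L = 0.016 mg/L.
Mass balance at complete mixing: C_std·(Q_w + Q_r) = Q_w·C_e + Q_r·C_b.
Rearranging, Q_w = Q_r·(C_std − C_b)/(C_e − C_std) = 1.76·(0.016 − 0.0032) / (0.997 − 0.016) = 0.02296 m³/s.
= 22.96 L/s.

23.0 L/s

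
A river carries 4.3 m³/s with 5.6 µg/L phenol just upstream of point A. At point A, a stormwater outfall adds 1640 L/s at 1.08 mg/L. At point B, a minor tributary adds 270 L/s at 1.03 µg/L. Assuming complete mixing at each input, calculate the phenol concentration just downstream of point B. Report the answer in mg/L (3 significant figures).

5.6 µg/L = 0.0056 mg/L.
1640 L/s = 1.64 m³/s.
After input A: C = (4.3·0.0056 + 1.64·1.08) / 5.94 = 0.3022 mg/L.
270 L/s = 0.27 m³/s.
1.03 µg/L = 0.00103 mg/L.
After input B: C = (5.94·0.3022 + 0.27·0.00103) / 6.21 = 0.2891 mg/L.

0.289 mg/L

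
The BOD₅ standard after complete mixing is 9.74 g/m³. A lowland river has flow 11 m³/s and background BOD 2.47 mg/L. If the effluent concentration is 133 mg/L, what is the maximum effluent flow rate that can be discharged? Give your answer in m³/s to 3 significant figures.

Mass balance at complete mixing: C_std·(Q_w + Q_r) = Q_w·C_e + Q_r·C_b.
Rearranging, Q_w = Q_r·(C_std − C_b)/(C_e − C_std) = 11·(9.74 − 2.47) / (133 − 9.74) = 0.6488 m³/s.

0.649 m³/s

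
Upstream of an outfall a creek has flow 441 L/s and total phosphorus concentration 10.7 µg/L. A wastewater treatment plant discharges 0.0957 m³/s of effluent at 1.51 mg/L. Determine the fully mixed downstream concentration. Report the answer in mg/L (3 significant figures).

0.278 mg/L

441 L/s = 0.441 m³/s.
10.7 µg/L = 0.0107 mg/L.
By mass balance at complete mixing, C = (0.0957·1.51 + 0.441·0.0107) / (0.0957 + 0.441) = 0.1492/0.5367 = 0.278 mg/L.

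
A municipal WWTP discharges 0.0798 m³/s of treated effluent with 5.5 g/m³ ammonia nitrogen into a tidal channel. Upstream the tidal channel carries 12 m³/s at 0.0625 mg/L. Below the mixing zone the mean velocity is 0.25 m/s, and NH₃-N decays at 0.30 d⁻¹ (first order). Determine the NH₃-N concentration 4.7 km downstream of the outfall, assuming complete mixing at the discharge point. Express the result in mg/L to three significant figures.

After complete mixing, C₀ = (0.0798·5.5 + 12·0.0625) / 12.08 = 0.09842 mg/L.
Travel time t = 4700 m / 0.25 m/s = 1.88e+04 s = 0.2176 d.
C = 0.09842·exp(−0.30·0.2176) = 0.09842·0.9368 = 0.0922 mg/L.

0.0922 mg/L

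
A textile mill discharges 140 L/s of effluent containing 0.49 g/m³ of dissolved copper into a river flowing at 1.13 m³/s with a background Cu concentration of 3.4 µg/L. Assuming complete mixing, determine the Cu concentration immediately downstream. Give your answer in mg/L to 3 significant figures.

140 L/s = 0.14 m³/s.
3.4 µg/L = 0.0034 mg/L.
Conservation of mass across the mixing zone: C = (0.14·0.49 + 1.13·0.0034) / (0.14 + 1.13) = 0.07244/1.27 = 0.05704 mg/L.

0.0570 mg/L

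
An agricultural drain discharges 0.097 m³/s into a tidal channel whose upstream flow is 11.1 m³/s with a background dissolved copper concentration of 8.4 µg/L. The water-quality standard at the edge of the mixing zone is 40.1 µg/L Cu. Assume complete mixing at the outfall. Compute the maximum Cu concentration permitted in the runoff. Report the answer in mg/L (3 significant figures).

8.4 µg/L = 0.0084 mg/L.
40.1 µg/L = 0.0401 mg/L.
Mass balance: 0.0401·11.2 = 0.097·Cₑ + 11.1·0.0084.
Cₑ = (0.449 − 0.09324) / 0.097 = 3.668 mg/L.

3.67 mg/L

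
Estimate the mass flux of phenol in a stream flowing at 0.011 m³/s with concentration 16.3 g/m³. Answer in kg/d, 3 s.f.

Mass flux = Q·C = 0.011 m³/s × 16.3 g/m³ = 0.1793 g/s.
= 0.1793 g/s × 86.4 = 15.49 kg/d.

15.5 kg/d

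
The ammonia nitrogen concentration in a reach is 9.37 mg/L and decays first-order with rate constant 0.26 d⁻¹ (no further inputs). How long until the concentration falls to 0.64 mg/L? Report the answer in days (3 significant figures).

t = ln(C₀/C)/k = ln(9.37/0.64)/0.26 = 2.684/0.26 = 10.32 d.

10.3 d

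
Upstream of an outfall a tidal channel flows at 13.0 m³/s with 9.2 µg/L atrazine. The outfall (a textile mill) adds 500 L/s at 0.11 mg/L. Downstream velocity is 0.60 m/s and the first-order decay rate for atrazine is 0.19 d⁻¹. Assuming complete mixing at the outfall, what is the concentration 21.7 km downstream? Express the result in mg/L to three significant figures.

500 L/s = 0.5 m³/s.
9.2 µg/L = 0.0092 mg/L.
After complete mixing, C₀ = (0.5·0.11 + 13·0.0092) / 13.5 = 0.01293 mg/L.
Travel time t = 2.17e+04 m / 0.60 m/s = 3.617e+04 s = 0.4186 d.
C = 0.01293·exp(−0.19·0.4186) = 0.01293·0.9235 = 0.01194 mg/L.

0.0119 mg/L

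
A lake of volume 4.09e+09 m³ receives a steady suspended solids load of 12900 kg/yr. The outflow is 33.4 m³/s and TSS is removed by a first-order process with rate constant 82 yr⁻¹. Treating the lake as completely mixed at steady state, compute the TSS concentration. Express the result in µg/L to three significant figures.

0.0383 µg/L

Outflow Q = 33.4 m³/s × 3.156e+07 s/yr = 1.054e+09 m³/yr.
Steady-state CSTR mass balance: W = Q·C + k·V·C, so C = W/(Q + kV).
Q + kV = 1.054e+09 + 82·4.09e+09 = 3.364e+11 m³/yr.
C = 12900/3.364e+11 = 3.834e-08 kg/m³ = 3.834e-05 mg/L = 0.03834 µg/L.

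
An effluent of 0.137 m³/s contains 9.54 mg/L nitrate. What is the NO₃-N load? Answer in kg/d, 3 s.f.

113 kg/d

Mass flux = Q·C = 0.137 m³/s × 9.54 g/m³ = 1.307 g/s.
= 1.307 g/s × 86.4 = 112.9 kg/d.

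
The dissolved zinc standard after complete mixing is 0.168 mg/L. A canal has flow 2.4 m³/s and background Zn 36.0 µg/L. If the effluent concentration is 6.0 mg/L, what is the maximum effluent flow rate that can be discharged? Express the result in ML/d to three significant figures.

36.0 µg/L = 0.036 mg/L.
Mass balance at complete mixing: C_std·(Q_w + Q_r) = Q_w·C_e + Q_r·C_b.
Rearranging, Q_w = Q_r·(C_std − C_b)/(C_e − C_std) = 2.4·(0.168 − 0.036) / (6 − 0.168) = 0.05432 m³/s.
= 4.693 ML/d.

4.69 ML/d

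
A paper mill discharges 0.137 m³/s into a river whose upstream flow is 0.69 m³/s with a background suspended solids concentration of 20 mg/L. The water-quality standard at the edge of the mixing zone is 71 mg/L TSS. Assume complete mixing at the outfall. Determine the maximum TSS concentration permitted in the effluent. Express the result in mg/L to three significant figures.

Mass balance: 71·0.827 = 0.137·Cₑ + 0.69·20.
Cₑ = (58.72 − 13.8) / 0.137 = 327.9 mg/L.

328 mg/L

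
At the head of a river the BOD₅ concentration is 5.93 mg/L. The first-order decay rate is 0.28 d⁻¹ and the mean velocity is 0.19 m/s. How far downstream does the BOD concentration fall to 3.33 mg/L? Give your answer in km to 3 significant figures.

From C = C₀·e^(−kt), t = ln(C₀/C)/k = ln(5.93/3.33)/0.28 = 0.5771/0.28 = 2.061 d.
Distance = v·t = 0.19 m/s × 1.781e+05 s = 3.383e+04 m = 33.83 km.

33.8 km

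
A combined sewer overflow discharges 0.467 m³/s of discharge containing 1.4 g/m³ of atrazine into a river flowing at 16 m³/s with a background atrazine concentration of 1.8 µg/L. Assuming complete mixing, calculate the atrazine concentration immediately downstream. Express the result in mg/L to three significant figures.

1.8 µg/L = 0.0018 mg/L.
By mass balance at complete mixing, C = (0.467·1.4 + 16·0.0018) / (0.467 + 16) = 0.6826/16.47 = 0.04145 mg/L.

0.0415 mg/L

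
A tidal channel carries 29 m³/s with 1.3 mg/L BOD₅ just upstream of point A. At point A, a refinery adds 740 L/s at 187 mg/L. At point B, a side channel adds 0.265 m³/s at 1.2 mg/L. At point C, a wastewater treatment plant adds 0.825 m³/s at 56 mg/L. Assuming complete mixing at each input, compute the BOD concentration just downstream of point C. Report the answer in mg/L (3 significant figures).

740 L/s = 0.74 m³/s.
After input A: C = (29·1.3 + 0.74·187) / 29.74 = 5.921 mg/L.
After input B: C = (29.74·5.921 + 0.265·1.2) / 30 = 5.879 mg/L.
After input C: C = (30·5.879 + 0.825·56) / 30.83 = 7.22 mg/L.

7.22 mg/L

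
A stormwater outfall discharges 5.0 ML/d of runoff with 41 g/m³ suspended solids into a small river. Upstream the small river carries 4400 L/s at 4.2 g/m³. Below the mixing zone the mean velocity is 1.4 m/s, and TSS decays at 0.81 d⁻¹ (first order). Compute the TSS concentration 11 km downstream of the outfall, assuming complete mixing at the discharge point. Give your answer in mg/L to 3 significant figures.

5.0 ML/d = 0.05787 m³/s.
4400 L/s = 4.4 m³/s.
After complete mixing, C₀ = (0.05787·41 + 4.4·4.2) / 4.458 = 4.678 mg/L.
Travel time t = 1.1e+04 m / 1.4 m/s = 7857 s = 0.09094 d.
C = 4.678·exp(−0.81·0.09094) = 4.678·0.929 = 4.346 mg/L.

4.35 mg/L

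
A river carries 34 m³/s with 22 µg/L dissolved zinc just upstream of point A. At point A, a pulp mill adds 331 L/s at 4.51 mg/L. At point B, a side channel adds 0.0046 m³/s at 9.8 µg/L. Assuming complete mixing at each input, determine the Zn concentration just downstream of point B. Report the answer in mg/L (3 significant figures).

0.0653 mg/L

22 µg/L = 0.022 mg/L.
331 L/s = 0.331 m³/s.
After input A: C = (34·0.022 + 0.331·4.51) / 34.33 = 0.06527 mg/L.
9.8 µg/L = 0.0098 mg/L.
After input B: C = (34.33·0.06527 + 0.0046·0.0098) / 34.34 = 0.06526 mg/L.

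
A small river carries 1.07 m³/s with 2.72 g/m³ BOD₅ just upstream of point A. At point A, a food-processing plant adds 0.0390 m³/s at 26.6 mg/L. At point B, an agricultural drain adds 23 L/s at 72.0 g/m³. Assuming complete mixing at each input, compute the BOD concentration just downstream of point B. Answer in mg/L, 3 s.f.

4.95 mg/L

After input A: C = (1.07·2.72 + 0.039·26.6) / 1.109 = 3.56 mg/L.
23 L/s = 0.023 m³/s.
After input B: C = (1.109·3.56 + 0.023·72) / 1.132 = 4.95 mg/L.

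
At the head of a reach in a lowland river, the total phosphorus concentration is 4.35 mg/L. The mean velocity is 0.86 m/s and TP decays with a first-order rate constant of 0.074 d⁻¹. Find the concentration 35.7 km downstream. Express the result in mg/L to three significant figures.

4.20 mg/L

Travel time t = 35.7 km / 0.86 m/s = 3.57e+04/0.86 = 4.151e+04 s = 0.4805 d.
First-order decay: C = 4.35·exp(−0.074·0.4805) = 4.35·0.9651 = 4.198 mg/L.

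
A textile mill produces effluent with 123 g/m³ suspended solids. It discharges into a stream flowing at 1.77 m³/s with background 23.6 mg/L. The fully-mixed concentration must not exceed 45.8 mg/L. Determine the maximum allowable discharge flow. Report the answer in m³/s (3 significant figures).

0.509 m³/s

Mass balance at complete mixing: C_std·(Q_w + Q_r) = Q_w·C_e + Q_r·C_b.
Rearranging, Q_w = Q_r·(C_std − C_b)/(C_e − C_std) = 1.77·(45.8 − 23.6) / (123 − 45.8) = 0.509 m³/s.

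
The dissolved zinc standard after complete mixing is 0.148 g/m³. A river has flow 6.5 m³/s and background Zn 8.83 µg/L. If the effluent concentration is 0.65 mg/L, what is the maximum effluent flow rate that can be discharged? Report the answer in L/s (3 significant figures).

1800 L/s

8.83 µg/L = 0.00883 mg/L.
Mass balance at complete mixing: C_std·(Q_w + Q_r) = Q_w·C_e + Q_r·C_b.
Rearranging, Q_w = Q_r·(C_std − C_b)/(C_e − C_std) = 6.5·(0.148 − 0.00883) / (0.65 − 0.148) = 1.802 m³/s.
= 1802 L/s.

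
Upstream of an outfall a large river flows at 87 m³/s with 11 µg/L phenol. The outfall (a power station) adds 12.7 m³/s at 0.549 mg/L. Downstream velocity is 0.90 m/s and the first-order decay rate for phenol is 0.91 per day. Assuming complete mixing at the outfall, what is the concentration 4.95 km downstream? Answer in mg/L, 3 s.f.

11 µg/L = 0.011 mg/L.
After complete mixing, C₀ = (12.7·0.549 + 87·0.011) / 99.7 = 0.07953 mg/L.
Travel time t = 4950 m / 0.90 m/s = 5500 s = 0.06366 d.
C = 0.07953·exp(−0.91·0.06366) = 0.07953·0.9437 = 0.07506 mg/L.

0.0751 mg/L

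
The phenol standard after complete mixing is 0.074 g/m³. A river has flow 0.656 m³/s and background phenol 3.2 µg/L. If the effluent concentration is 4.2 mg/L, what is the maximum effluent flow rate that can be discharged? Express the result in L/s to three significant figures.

3.2 µg/L = 0.0032 mg/L.
Mass balance at complete mixing: C_std·(Q_w + Q_r) = Q_w·C_e + Q_r·C_b.
Rearranging, Q_w = Q_r·(C_std − C_b)/(C_e − C_std) = 0.656·(0.074 − 0.0032) / (4.2 − 0.074) = 0.01126 m³/s.
= 11.26 L/s.

11.3 L/s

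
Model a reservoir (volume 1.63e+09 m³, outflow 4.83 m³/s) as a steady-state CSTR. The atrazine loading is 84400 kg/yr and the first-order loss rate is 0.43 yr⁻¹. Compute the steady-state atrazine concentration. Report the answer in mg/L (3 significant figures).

Outflow Q = 4.83 m³/s × 3.156e+07 s/yr = 1.524e+08 m³/yr.
Steady-state CSTR mass balance: W = Q·C + k·V·C, so C = W/(Q + kV).
Q + kV = 1.524e+08 + 0.43·1.63e+09 = 8.533e+08 m³/yr.
C = 84400/8.533e+08 = 9.891e-05 kg/m³ = 0.09891 mg/L.

0.0989 mg/L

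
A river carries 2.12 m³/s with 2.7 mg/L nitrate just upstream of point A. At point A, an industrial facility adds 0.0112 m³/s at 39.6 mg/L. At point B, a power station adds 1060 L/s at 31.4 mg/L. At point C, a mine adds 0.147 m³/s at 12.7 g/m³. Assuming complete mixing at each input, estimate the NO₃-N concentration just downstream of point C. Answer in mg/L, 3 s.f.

12.4 mg/L

After input A: C = (2.12·2.7 + 0.0112·39.6) / 2.131 = 2.894 mg/L.
1060 L/s = 1.06 m³/s.
After input B: C = (2.131·2.894 + 1.06·31.4) / 3.191 = 12.36 mg/L.
After input C: C = (3.191·12.36 + 0.147·12.7) / 3.338 = 12.38 mg/L.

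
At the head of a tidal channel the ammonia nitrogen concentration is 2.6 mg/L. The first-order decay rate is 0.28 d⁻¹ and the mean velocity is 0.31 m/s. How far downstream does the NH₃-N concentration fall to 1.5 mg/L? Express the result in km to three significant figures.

From C = C₀·e^(−kt), t = ln(C₀/C)/k = ln(2.6/1.5)/0.28 = 0.55/0.28 = 1.964 d.
Distance = v·t = 0.31 m/s × 1.697e+05 s = 5.262e+04 m = 52.62 km.

52.6 km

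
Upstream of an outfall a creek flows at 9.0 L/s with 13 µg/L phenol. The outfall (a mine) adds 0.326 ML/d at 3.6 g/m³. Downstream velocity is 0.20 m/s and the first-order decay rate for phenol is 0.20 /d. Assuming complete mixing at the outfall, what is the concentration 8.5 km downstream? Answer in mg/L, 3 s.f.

0.972 mg/L

0.326 ML/d = 0.003773 m³/s.
9.0 L/s = 0.009 m³/s.
13 µg/L = 0.013 mg/L.
After complete mixing, C₀ = (0.003773·3.6 + 0.009·0.013) / 0.01277 = 1.073 mg/L.
Travel time t = 8500 m / 0.20 m/s = 4.25e+04 s = 0.4919 d.
C = 1.073·exp(−0.20·0.4919) = 1.073·0.9063 = 0.9721 mg/L.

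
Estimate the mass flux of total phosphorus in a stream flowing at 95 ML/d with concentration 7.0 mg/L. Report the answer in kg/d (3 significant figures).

665 kg/d

95 ML/d = 1.1 m³/s.
Mass flux = Q·C = 1.1 m³/s × 7 g/m³ = 7.697 g/s.
= 7.697 g/s × 86.4 = 665 kg/d.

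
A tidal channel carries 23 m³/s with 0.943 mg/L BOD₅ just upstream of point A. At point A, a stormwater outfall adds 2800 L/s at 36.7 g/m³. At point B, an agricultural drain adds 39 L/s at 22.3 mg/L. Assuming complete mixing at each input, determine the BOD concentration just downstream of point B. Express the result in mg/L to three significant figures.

2800 L/s = 2.8 m³/s.
After input A: C = (23·0.943 + 2.8·36.7) / 25.8 = 4.824 mg/L.
39 L/s = 0.039 m³/s.
After input B: C = (25.8·4.824 + 0.039·22.3) / 25.84 = 4.85 mg/L.

4.85 mg/L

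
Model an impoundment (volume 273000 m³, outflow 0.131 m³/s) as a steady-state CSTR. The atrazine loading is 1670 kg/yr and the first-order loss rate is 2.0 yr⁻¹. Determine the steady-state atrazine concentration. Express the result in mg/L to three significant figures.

0.357 mg/L

Outflow Q = 0.131 m³/s × 3.156e+07 s/yr = 4.134e+06 m³/yr.
Steady-state CSTR mass balance: W = Q·C + k·V·C, so C = W/(Q + kV).
Q + kV = 4.134e+06 + 2.0·273000 = 4.68e+06 m³/yr.
C = 1670/4.68e+06 = 0.0003568 kg/m³ = 0.3568 mg/L.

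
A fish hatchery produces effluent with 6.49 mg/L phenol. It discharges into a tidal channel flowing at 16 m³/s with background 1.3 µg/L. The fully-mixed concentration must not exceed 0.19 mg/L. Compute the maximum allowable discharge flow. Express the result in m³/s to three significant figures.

0.479 m³/s

1.3 µg/L = 0.0013 mg/L.
Mass balance at complete mixing: C_std·(Q_w + Q_r) = Q_w·C_e + Q_r·C_b.
Rearranging, Q_w = Q_r·(C_std − C_b)/(C_e − C_std) = 16·(0.19 − 0.0013) / (6.49 − 0.19) = 0.4792 m³/s.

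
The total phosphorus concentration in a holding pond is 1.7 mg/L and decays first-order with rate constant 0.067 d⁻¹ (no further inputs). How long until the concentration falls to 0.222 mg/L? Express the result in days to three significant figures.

t = ln(C₀/C)/k = ln(1.7/0.222)/0.067 = 2.036/0.067 = 30.38 d.

30.4 d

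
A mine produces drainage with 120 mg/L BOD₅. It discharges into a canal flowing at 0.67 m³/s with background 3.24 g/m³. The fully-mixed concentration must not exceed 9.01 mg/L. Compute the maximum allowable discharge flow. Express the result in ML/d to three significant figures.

Mass balance at complete mixing: C_std·(Q_w + Q_r) = Q_w·C_e + Q_r·C_b.
Rearranging, Q_w = Q_r·(C_std − C_b)/(C_e − C_std) = 0.67·(9.01 − 3.24) / (120 − 9.01) = 0.03483 m³/s.
= 3.009 ML/d.

3.01 ML/d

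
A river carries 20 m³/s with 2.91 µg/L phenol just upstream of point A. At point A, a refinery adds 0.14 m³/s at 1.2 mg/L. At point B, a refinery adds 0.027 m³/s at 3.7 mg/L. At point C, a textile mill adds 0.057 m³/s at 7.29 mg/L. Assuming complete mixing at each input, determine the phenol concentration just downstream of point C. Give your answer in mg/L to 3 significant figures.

2.91 µg/L = 0.00291 mg/L.
After input A: C = (20·0.00291 + 0.14·1.2) / 20.14 = 0.01123 mg/L.
After input B: C = (20.14·0.01123 + 0.027·3.7) / 20.17 = 0.01617 mg/L.
After input C: C = (20.17·0.01617 + 0.057·7.29) / 20.22 = 0.03667 mg/L.

0.0367 mg/L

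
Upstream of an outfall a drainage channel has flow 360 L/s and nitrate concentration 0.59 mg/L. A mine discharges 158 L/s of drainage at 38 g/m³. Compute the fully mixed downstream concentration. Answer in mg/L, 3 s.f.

12.0 mg/L

158 L/s = 0.158 m³/s.
360 L/s = 0.36 m³/s.
Flow-weighted mixing gives C = (0.158·38 + 0.36·0.59) / (0.158 + 0.36) = 6.216/0.518 = 12 mg/L.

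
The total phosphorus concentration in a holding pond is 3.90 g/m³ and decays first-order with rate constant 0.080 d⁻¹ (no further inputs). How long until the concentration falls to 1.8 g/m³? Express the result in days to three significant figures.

9.66 d

t = ln(C₀/C)/k = ln(3.90/1.8)/0.080 = 0.7732/0.080 = 9.665 d.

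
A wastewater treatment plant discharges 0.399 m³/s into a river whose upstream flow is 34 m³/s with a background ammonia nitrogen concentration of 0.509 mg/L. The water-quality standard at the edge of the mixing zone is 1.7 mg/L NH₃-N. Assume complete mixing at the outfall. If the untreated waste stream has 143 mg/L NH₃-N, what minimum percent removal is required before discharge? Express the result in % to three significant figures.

27.8 %

Mass balance: 1.7·34.4 = 0.399·Cₑ + 34·0.509.
Cₑ = (58.48 − 17.31) / 0.399 = 103.2 mg/L.
Required removal = 1 − 103.2/143 = 27.84 %.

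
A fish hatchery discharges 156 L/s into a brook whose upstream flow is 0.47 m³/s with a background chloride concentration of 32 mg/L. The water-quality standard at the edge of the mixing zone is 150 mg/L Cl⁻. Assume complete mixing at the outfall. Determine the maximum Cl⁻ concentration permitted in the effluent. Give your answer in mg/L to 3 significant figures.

506 mg/L

156 L/s = 0.156 m³/s.
Mass balance: 150·0.626 = 0.156·Cₑ + 0.47·32.
Cₑ = (93.9 − 15.04) / 0.156 = 505.5 mg/L.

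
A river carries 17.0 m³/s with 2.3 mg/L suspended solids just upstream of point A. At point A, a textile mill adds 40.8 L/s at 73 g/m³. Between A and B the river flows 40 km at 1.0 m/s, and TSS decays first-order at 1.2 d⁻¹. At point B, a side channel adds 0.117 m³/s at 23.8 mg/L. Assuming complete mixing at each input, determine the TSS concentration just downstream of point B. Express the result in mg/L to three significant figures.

40.8 L/s = 0.0408 m³/s.
After input A: C = (17·2.3 + 0.0408·73) / 17.04 = 2.469 mg/L.
Over the 40 km reach to input B (t = 4e+04 s = 0.463 d), decay gives C = 2.469·exp(−1.2·0.463) = 1.417 mg/L.
After input B: C = (17.04·1.417 + 0.117·23.8) / 17.16 = 1.569 mg/L.

1.57 mg/L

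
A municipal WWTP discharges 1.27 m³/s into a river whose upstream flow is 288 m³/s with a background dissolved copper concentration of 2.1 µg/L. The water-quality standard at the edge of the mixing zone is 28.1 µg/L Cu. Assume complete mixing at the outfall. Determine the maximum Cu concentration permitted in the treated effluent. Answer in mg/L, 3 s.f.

5.92 mg/L

2.1 µg/L = 0.0021 mg/L.
28.1 µg/L = 0.0281 mg/L.
Mass balance: 0.0281·289.3 = 1.27·Cₑ + 288·0.0021.
Cₑ = (8.128 − 0.6048) / 1.27 = 5.924 mg/L.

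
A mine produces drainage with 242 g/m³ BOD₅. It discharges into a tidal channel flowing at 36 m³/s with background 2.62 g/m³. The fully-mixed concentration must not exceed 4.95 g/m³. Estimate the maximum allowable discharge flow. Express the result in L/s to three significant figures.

354 L/s

Mass balance at complete mixing: C_std·(Q_w + Q_r) = Q_w·C_e + Q_r·C_b.
Rearranging, Q_w = Q_r·(C_std − C_b)/(C_e − C_std) = 36·(4.95 − 2.62) / (242 − 4.95) = 0.3538 m³/s.
= 353.8 L/s.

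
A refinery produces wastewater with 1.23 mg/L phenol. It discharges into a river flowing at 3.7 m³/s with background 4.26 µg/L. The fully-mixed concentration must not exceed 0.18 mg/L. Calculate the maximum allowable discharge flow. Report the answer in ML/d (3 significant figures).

4.26 µg/L = 0.00426 mg/L.
Mass balance at complete mixing: C_std·(Q_w + Q_r) = Q_w·C_e + Q_r·C_b.
Rearranging, Q_w = Q_r·(C_std − C_b)/(C_e − C_std) = 3.7·(0.18 − 0.00426) / (1.23 − 0.18) = 0.6193 m³/s.
= 53.51 ML/d.

53.5 ML/d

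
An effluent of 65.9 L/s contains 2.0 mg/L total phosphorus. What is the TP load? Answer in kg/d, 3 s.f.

11.4 kg/d

65.9 L/s = 0.0659 m³/s.
Mass flux = Q·C = 0.0659 m³/s × 2 g/m³ = 0.1318 g/s.
= 0.1318 g/s × 86.4 = 11.39 kg/d.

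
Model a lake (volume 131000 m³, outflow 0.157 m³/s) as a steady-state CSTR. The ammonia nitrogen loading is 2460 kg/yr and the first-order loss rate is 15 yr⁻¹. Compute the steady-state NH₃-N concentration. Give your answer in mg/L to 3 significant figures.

Outflow Q = 0.157 m³/s × 3.156e+07 s/yr = 4.955e+06 m³/yr.
Steady-state CSTR mass balance: W = Q·C + k·V·C, so C = W/(Q + kV).
Q + kV = 4.955e+06 + 15·131000 = 6.92e+06 m³/yr.
C = 2460/6.92e+06 = 0.0003555 kg/m³ = 0.3555 mg/L.

0.356 mg/L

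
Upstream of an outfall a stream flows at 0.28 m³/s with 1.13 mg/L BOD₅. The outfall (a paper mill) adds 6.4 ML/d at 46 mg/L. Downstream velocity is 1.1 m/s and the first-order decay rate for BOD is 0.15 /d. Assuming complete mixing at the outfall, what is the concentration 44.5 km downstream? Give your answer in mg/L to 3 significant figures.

6.4 ML/d = 0.07407 m³/s.
After complete mixing, C₀ = (0.07407·46 + 0.28·1.13) / 0.3541 = 10.52 mg/L.
Travel time t = 4.45e+04 m / 1.1 m/s = 4.045e+04 s = 0.4682 d.
C = 10.52·exp(−0.15·0.4682) = 10.52·0.9322 = 9.804 mg/L.

9.80 mg/L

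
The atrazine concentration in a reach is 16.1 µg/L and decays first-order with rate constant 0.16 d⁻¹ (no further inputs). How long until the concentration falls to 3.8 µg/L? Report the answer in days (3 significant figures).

9.02 d

t = ln(C₀/C)/k = ln(16.1/3.8)/0.16 = 1.444/0.16 = 9.024 d.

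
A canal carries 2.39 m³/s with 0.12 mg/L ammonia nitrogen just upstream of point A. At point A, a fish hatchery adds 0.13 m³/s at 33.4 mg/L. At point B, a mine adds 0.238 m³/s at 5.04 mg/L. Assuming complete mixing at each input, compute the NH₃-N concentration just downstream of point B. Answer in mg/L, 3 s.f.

After input A: C = (2.39·0.12 + 0.13·33.4) / 2.52 = 1.837 mg/L.
After input B: C = (2.52·1.837 + 0.238·5.04) / 2.758 = 2.113 mg/L.

2.11 mg/L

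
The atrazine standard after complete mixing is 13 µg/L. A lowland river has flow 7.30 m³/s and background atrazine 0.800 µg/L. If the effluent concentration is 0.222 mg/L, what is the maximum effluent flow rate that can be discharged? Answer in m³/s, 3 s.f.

0.800 µg/L = 0.0008 mg/L.
13 µg/L = 0.013 mg/L.
Mass balance at complete mixing: C_std·(Q_w + Q_r) = Q_w·C_e + Q_r·C_b.
Rearranging, Q_w = Q_r·(C_std − C_b)/(C_e − C_std) = 7.30·(0.013 − 0.0008) / (0.222 − 0.013) = 0.4261 m³/s.

0.426 m³/s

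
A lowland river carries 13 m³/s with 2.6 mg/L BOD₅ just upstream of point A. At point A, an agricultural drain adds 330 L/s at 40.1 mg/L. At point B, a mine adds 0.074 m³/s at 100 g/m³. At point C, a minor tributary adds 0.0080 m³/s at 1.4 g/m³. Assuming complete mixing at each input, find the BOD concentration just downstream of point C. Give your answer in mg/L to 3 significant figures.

330 L/s = 0.33 m³/s.
After input A: C = (13·2.6 + 0.33·40.1) / 13.33 = 3.528 mg/L.
After input B: C = (13.33·3.528 + 0.074·100) / 13.4 = 4.061 mg/L.
After input C: C = (13.4·4.061 + 0.008·1.4) / 13.41 = 4.059 mg/L.

4.06 mg/L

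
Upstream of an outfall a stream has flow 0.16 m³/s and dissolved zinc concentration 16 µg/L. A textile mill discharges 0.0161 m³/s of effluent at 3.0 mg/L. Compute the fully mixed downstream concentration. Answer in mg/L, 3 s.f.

16 µg/L = 0.016 mg/L.
By mass balance at complete mixing, C = (0.0161·3 + 0.16·0.016) / (0.0161 + 0.16) = 0.05086/0.1761 = 0.2888 mg/L.

0.289 mg/L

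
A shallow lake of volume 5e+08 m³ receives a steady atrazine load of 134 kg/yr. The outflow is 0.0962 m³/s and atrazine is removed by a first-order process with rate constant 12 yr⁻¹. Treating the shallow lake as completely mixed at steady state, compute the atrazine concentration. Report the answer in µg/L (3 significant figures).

Outflow Q = 0.0962 m³/s × 3.156e+07 s/yr = 3.036e+06 m³/yr.
Steady-state CSTR mass balance: W = Q·C + k·V·C, so C = W/(Q + kV).
Q + kV = 3.036e+06 + 12·5e+08 = 6.003e+09 m³/yr.
C = 134/6.003e+09 = 2.232e-08 kg/m³ = 2.232e-05 mg/L = 0.02232 µg/L.

0.0223 µg/L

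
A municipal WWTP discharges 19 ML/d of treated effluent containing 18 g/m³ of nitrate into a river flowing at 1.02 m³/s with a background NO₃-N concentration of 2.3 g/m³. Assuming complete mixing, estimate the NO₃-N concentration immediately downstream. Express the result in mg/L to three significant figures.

5.08 mg/L

19 ML/d = 0.2199 m³/s.
By mass balance at complete mixing, C = (0.2199·18 + 1.02·2.3) / (0.2199 + 1.02) = 6.304/1.24 = 5.085 mg/L.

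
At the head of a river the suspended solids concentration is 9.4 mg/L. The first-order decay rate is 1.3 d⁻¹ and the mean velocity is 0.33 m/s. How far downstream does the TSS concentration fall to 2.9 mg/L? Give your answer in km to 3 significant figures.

25.8 km

From C = C₀·e^(−kt), t = ln(C₀/C)/k = ln(9.4/2.9)/1.3 = 1.176/1.3 = 0.9046 d.
Distance = v·t = 0.33 m/s × 7.816e+04 s = 2.579e+04 m = 25.79 km.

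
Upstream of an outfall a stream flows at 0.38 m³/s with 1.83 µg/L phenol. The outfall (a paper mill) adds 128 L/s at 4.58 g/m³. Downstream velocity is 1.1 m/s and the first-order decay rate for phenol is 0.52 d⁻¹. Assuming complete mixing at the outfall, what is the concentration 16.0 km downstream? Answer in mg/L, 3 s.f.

128 L/s = 0.128 m³/s.
1.83 µg/L = 0.00183 mg/L.
After complete mixing, C₀ = (0.128·4.58 + 0.38·0.00183) / 0.508 = 1.155 mg/L.
Travel time t = 1.6e+04 m / 1.1 m/s = 1.455e+04 s = 0.1684 d.
C = 1.155·exp(−0.52·0.1684) = 1.155·0.9162 = 1.059 mg/L.

1.06 mg/L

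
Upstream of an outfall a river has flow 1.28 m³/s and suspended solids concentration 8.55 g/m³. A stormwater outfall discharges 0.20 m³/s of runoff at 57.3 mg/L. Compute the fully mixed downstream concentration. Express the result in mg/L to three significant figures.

15.1 mg/L

Flow-weighted mixing gives C = (0.2·57.3 + 1.28·8.55) / (0.2 + 1.28) = 22.4/1.48 = 15.14 mg/L.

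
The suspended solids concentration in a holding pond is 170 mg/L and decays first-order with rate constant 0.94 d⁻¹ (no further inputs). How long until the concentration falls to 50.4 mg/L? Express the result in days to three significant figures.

1.29 d

t = ln(C₀/C)/k = ln(170/50.4)/0.94 = 1.216/0.94 = 1.293 d.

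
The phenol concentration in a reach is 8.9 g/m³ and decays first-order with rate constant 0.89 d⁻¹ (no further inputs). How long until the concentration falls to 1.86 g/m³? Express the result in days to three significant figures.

1.76 d

t = ln(C₀/C)/k = ln(8.9/1.86)/0.89 = 1.565/0.89 = 1.759 d.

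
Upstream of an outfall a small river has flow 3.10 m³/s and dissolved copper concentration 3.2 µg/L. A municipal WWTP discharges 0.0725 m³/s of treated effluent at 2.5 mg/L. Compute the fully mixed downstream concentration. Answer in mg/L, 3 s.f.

3.2 µg/L = 0.0032 mg/L.
Conservation of mass across the mixing zone: C = (0.0725·2.5 + 3.1·0.0032) / (0.0725 + 3.1) = 0.1912/3.172 = 0.06026 mg/L.

0.0603 mg/L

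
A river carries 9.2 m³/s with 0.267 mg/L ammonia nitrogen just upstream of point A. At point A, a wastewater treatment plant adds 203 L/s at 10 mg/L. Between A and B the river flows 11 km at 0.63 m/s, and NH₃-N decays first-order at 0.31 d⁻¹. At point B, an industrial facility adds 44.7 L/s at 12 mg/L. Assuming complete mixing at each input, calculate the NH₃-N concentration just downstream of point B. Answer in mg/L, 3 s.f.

203 L/s = 0.203 m³/s.
After input A: C = (9.2·0.267 + 0.203·10) / 9.403 = 0.4771 mg/L.
Over the 11 km reach to input B (t = 1.746e+04 s = 0.2021 d), decay gives C = 0.4771·exp(−0.31·0.2021) = 0.4482 mg/L.
44.7 L/s = 0.0447 m³/s.
After input B: C = (9.403·0.4482 + 0.0447·12) / 9.448 = 0.5028 mg/L.

0.503 mg/L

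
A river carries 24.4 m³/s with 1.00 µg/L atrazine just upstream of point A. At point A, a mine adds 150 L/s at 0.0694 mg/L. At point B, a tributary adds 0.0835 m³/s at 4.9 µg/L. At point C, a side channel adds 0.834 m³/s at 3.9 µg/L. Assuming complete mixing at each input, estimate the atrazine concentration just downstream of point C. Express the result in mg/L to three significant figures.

1.00 µg/L = 0.001 mg/L.
150 L/s = 0.15 m³/s.
After input A: C = (24.4·0.001 + 0.15·0.0694) / 24.55 = 0.001418 mg/L.
4.9 µg/L = 0.0049 mg/L.
After input B: C = (24.55·0.001418 + 0.0835·0.0049) / 24.63 = 0.00143 mg/L.
3.9 µg/L = 0.0039 mg/L.
After input C: C = (24.63·0.00143 + 0.834·0.0039) / 25.47 = 0.001511 mg/L.

0.00151 mg/L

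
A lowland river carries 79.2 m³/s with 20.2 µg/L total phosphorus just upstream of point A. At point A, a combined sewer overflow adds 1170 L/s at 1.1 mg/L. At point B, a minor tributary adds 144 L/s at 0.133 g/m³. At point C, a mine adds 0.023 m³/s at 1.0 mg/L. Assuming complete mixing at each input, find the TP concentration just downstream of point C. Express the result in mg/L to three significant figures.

0.0364 mg/L

20.2 µg/L = 0.0202 mg/L.
1170 L/s = 1.17 m³/s.
After input A: C = (79.2·0.0202 + 1.17·1.1) / 80.37 = 0.03592 mg/L.
144 L/s = 0.144 m³/s.
After input B: C = (80.37·0.03592 + 0.144·0.133) / 80.51 = 0.03609 mg/L.
After input C: C = (80.51·0.03609 + 0.023·1) / 80.54 = 0.03637 mg/L.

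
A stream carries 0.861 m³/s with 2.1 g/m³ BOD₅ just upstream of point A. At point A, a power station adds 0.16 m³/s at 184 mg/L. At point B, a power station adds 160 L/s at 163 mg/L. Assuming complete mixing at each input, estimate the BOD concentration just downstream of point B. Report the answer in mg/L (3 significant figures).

48.5 mg/L

After input A: C = (0.861·2.1 + 0.16·184) / 1.021 = 30.61 mg/L.
160 L/s = 0.16 m³/s.
After input B: C = (1.021·30.61 + 0.16·163) / 1.181 = 48.54 mg/L.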